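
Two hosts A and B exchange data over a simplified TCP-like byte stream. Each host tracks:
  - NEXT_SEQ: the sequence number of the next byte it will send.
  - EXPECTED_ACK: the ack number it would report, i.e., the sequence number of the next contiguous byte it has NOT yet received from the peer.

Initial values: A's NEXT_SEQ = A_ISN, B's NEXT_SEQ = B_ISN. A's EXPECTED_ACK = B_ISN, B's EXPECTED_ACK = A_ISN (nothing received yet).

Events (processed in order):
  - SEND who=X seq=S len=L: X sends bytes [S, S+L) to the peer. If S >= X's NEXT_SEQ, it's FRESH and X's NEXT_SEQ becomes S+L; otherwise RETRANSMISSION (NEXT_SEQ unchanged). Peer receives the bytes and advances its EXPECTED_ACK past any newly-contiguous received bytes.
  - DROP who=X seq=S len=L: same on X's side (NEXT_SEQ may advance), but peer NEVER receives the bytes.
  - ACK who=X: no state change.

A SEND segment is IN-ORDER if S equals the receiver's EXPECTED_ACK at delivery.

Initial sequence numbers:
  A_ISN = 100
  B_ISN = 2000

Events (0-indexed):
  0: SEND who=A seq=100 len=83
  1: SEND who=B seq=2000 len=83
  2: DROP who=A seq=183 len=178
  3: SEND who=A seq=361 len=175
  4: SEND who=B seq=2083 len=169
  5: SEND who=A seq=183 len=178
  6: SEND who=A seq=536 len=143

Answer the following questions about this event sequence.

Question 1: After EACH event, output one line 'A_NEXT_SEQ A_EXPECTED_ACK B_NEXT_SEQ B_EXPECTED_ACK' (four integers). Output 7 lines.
183 2000 2000 183
183 2083 2083 183
361 2083 2083 183
536 2083 2083 183
536 2252 2252 183
536 2252 2252 536
679 2252 2252 679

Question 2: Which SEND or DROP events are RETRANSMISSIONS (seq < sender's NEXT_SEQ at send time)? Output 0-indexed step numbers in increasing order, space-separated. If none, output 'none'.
Answer: 5

Derivation:
Step 0: SEND seq=100 -> fresh
Step 1: SEND seq=2000 -> fresh
Step 2: DROP seq=183 -> fresh
Step 3: SEND seq=361 -> fresh
Step 4: SEND seq=2083 -> fresh
Step 5: SEND seq=183 -> retransmit
Step 6: SEND seq=536 -> fresh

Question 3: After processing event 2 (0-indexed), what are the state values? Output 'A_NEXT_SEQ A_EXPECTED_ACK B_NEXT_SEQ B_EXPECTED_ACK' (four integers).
After event 0: A_seq=183 A_ack=2000 B_seq=2000 B_ack=183
After event 1: A_seq=183 A_ack=2083 B_seq=2083 B_ack=183
After event 2: A_seq=361 A_ack=2083 B_seq=2083 B_ack=183

361 2083 2083 183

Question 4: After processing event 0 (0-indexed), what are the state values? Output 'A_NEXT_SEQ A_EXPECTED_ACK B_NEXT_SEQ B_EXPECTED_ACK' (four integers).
After event 0: A_seq=183 A_ack=2000 B_seq=2000 B_ack=183

183 2000 2000 183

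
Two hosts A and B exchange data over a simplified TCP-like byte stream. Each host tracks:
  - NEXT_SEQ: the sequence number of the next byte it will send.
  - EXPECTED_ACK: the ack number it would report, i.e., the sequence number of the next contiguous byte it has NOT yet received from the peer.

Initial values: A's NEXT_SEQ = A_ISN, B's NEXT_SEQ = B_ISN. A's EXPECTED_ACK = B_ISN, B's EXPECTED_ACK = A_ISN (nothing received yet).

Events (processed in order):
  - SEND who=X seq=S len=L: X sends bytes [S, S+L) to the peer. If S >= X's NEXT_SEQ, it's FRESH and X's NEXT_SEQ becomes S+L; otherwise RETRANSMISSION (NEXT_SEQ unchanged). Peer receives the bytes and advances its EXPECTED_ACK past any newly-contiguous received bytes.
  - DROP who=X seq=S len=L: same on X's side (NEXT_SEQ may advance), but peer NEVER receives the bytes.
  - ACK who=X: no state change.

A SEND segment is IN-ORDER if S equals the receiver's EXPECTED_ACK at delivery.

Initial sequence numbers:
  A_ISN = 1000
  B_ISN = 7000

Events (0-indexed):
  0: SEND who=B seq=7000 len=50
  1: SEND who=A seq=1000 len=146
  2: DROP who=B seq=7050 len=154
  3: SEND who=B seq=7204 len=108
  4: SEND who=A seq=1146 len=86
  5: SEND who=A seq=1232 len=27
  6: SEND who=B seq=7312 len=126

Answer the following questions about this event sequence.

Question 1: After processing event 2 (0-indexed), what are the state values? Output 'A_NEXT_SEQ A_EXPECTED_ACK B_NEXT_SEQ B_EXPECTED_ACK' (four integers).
After event 0: A_seq=1000 A_ack=7050 B_seq=7050 B_ack=1000
After event 1: A_seq=1146 A_ack=7050 B_seq=7050 B_ack=1146
After event 2: A_seq=1146 A_ack=7050 B_seq=7204 B_ack=1146

1146 7050 7204 1146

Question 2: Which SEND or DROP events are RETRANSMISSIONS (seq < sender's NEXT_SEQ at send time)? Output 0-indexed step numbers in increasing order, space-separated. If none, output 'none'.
Answer: none

Derivation:
Step 0: SEND seq=7000 -> fresh
Step 1: SEND seq=1000 -> fresh
Step 2: DROP seq=7050 -> fresh
Step 3: SEND seq=7204 -> fresh
Step 4: SEND seq=1146 -> fresh
Step 5: SEND seq=1232 -> fresh
Step 6: SEND seq=7312 -> fresh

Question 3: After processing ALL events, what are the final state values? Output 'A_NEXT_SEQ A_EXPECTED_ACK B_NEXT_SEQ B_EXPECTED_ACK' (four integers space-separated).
Answer: 1259 7050 7438 1259

Derivation:
After event 0: A_seq=1000 A_ack=7050 B_seq=7050 B_ack=1000
After event 1: A_seq=1146 A_ack=7050 B_seq=7050 B_ack=1146
After event 2: A_seq=1146 A_ack=7050 B_seq=7204 B_ack=1146
After event 3: A_seq=1146 A_ack=7050 B_seq=7312 B_ack=1146
After event 4: A_seq=1232 A_ack=7050 B_seq=7312 B_ack=1232
After event 5: A_seq=1259 A_ack=7050 B_seq=7312 B_ack=1259
After event 6: A_seq=1259 A_ack=7050 B_seq=7438 B_ack=1259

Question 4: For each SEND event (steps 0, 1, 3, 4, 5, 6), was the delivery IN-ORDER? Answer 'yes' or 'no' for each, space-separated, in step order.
Step 0: SEND seq=7000 -> in-order
Step 1: SEND seq=1000 -> in-order
Step 3: SEND seq=7204 -> out-of-order
Step 4: SEND seq=1146 -> in-order
Step 5: SEND seq=1232 -> in-order
Step 6: SEND seq=7312 -> out-of-order

Answer: yes yes no yes yes no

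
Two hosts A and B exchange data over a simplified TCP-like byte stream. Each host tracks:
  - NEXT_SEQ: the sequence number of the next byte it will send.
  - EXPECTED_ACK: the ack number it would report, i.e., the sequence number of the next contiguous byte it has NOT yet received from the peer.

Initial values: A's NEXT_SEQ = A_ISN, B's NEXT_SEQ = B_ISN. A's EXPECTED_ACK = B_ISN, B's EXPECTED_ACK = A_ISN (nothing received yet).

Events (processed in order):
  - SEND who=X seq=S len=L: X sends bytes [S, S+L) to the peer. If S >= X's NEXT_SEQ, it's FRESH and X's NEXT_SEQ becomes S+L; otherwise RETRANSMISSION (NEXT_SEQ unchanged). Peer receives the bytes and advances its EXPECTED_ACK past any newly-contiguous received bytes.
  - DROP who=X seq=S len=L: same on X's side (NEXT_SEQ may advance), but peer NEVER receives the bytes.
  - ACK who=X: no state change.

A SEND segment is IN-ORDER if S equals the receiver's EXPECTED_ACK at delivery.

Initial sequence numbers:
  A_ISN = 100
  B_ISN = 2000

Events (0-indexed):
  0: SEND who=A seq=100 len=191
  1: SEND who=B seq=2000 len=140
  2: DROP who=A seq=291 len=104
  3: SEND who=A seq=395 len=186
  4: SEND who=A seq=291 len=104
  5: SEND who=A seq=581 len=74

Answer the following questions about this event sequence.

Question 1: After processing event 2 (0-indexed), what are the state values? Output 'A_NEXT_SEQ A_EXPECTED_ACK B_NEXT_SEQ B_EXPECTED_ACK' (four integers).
After event 0: A_seq=291 A_ack=2000 B_seq=2000 B_ack=291
After event 1: A_seq=291 A_ack=2140 B_seq=2140 B_ack=291
After event 2: A_seq=395 A_ack=2140 B_seq=2140 B_ack=291

395 2140 2140 291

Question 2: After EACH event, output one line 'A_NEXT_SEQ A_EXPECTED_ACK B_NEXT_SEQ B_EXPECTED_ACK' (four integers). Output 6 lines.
291 2000 2000 291
291 2140 2140 291
395 2140 2140 291
581 2140 2140 291
581 2140 2140 581
655 2140 2140 655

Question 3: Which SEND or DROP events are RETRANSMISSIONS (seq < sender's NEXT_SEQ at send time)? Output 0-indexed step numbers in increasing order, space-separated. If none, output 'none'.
Step 0: SEND seq=100 -> fresh
Step 1: SEND seq=2000 -> fresh
Step 2: DROP seq=291 -> fresh
Step 3: SEND seq=395 -> fresh
Step 4: SEND seq=291 -> retransmit
Step 5: SEND seq=581 -> fresh

Answer: 4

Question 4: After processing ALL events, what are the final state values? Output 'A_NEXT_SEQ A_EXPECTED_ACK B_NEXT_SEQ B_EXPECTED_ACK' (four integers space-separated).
Answer: 655 2140 2140 655

Derivation:
After event 0: A_seq=291 A_ack=2000 B_seq=2000 B_ack=291
After event 1: A_seq=291 A_ack=2140 B_seq=2140 B_ack=291
After event 2: A_seq=395 A_ack=2140 B_seq=2140 B_ack=291
After event 3: A_seq=581 A_ack=2140 B_seq=2140 B_ack=291
After event 4: A_seq=581 A_ack=2140 B_seq=2140 B_ack=581
After event 5: A_seq=655 A_ack=2140 B_seq=2140 B_ack=655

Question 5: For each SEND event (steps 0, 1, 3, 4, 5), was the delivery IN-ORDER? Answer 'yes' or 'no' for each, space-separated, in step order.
Step 0: SEND seq=100 -> in-order
Step 1: SEND seq=2000 -> in-order
Step 3: SEND seq=395 -> out-of-order
Step 4: SEND seq=291 -> in-order
Step 5: SEND seq=581 -> in-order

Answer: yes yes no yes yes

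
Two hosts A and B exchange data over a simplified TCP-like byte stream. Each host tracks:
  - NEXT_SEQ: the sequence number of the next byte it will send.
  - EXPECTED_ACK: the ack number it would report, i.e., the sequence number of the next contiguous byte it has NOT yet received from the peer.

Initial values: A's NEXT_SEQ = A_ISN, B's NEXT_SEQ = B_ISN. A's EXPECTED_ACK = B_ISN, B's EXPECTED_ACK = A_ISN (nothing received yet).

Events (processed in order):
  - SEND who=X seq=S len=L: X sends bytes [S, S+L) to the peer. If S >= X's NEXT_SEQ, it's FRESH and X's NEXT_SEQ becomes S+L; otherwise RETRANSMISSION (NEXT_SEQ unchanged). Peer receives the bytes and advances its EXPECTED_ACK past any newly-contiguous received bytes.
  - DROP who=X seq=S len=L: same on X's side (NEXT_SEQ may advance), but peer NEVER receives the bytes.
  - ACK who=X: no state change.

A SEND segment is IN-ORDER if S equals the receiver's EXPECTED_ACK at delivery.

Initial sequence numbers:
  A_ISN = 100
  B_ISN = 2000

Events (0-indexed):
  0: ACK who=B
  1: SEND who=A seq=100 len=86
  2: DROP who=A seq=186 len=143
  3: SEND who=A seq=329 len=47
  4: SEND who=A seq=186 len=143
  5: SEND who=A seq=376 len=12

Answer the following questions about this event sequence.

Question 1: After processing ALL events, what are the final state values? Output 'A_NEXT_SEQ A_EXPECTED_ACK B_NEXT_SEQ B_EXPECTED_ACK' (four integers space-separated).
After event 0: A_seq=100 A_ack=2000 B_seq=2000 B_ack=100
After event 1: A_seq=186 A_ack=2000 B_seq=2000 B_ack=186
After event 2: A_seq=329 A_ack=2000 B_seq=2000 B_ack=186
After event 3: A_seq=376 A_ack=2000 B_seq=2000 B_ack=186
After event 4: A_seq=376 A_ack=2000 B_seq=2000 B_ack=376
After event 5: A_seq=388 A_ack=2000 B_seq=2000 B_ack=388

Answer: 388 2000 2000 388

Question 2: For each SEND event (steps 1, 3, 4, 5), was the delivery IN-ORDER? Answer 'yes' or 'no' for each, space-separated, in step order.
Answer: yes no yes yes

Derivation:
Step 1: SEND seq=100 -> in-order
Step 3: SEND seq=329 -> out-of-order
Step 4: SEND seq=186 -> in-order
Step 5: SEND seq=376 -> in-order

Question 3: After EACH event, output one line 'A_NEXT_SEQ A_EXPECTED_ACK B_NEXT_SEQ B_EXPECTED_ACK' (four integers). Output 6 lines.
100 2000 2000 100
186 2000 2000 186
329 2000 2000 186
376 2000 2000 186
376 2000 2000 376
388 2000 2000 388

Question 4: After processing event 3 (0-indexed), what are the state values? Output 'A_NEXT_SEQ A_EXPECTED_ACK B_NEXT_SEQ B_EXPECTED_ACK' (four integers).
After event 0: A_seq=100 A_ack=2000 B_seq=2000 B_ack=100
After event 1: A_seq=186 A_ack=2000 B_seq=2000 B_ack=186
After event 2: A_seq=329 A_ack=2000 B_seq=2000 B_ack=186
After event 3: A_seq=376 A_ack=2000 B_seq=2000 B_ack=186

376 2000 2000 186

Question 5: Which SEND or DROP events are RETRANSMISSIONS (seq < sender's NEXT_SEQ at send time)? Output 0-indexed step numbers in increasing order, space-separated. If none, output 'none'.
Step 1: SEND seq=100 -> fresh
Step 2: DROP seq=186 -> fresh
Step 3: SEND seq=329 -> fresh
Step 4: SEND seq=186 -> retransmit
Step 5: SEND seq=376 -> fresh

Answer: 4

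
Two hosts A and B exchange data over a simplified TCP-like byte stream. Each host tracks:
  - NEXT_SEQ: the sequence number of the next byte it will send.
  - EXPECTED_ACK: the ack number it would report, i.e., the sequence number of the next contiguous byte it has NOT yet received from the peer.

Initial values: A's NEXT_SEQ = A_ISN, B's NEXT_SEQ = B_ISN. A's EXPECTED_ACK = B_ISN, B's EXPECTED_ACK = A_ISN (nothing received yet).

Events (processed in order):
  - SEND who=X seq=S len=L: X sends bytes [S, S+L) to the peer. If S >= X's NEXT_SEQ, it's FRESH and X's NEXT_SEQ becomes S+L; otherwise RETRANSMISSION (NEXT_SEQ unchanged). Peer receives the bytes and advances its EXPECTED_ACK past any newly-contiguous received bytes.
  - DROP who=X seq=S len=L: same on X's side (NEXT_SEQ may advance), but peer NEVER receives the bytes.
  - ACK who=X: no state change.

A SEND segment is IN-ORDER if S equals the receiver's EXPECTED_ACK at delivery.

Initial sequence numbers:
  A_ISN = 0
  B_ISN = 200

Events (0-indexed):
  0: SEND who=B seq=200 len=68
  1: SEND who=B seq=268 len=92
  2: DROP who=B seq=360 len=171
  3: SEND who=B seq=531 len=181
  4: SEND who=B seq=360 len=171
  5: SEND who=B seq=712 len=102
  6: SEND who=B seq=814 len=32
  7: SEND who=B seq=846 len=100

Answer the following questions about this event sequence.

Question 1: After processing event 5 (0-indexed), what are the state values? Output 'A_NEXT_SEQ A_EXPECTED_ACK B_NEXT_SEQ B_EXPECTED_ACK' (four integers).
After event 0: A_seq=0 A_ack=268 B_seq=268 B_ack=0
After event 1: A_seq=0 A_ack=360 B_seq=360 B_ack=0
After event 2: A_seq=0 A_ack=360 B_seq=531 B_ack=0
After event 3: A_seq=0 A_ack=360 B_seq=712 B_ack=0
After event 4: A_seq=0 A_ack=712 B_seq=712 B_ack=0
After event 5: A_seq=0 A_ack=814 B_seq=814 B_ack=0

0 814 814 0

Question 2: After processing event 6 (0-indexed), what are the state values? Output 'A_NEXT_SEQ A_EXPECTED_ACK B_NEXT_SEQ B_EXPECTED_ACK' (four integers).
After event 0: A_seq=0 A_ack=268 B_seq=268 B_ack=0
After event 1: A_seq=0 A_ack=360 B_seq=360 B_ack=0
After event 2: A_seq=0 A_ack=360 B_seq=531 B_ack=0
After event 3: A_seq=0 A_ack=360 B_seq=712 B_ack=0
After event 4: A_seq=0 A_ack=712 B_seq=712 B_ack=0
After event 5: A_seq=0 A_ack=814 B_seq=814 B_ack=0
After event 6: A_seq=0 A_ack=846 B_seq=846 B_ack=0

0 846 846 0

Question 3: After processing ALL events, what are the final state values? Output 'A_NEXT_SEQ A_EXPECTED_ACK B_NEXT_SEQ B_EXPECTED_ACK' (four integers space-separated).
Answer: 0 946 946 0

Derivation:
After event 0: A_seq=0 A_ack=268 B_seq=268 B_ack=0
After event 1: A_seq=0 A_ack=360 B_seq=360 B_ack=0
After event 2: A_seq=0 A_ack=360 B_seq=531 B_ack=0
After event 3: A_seq=0 A_ack=360 B_seq=712 B_ack=0
After event 4: A_seq=0 A_ack=712 B_seq=712 B_ack=0
After event 5: A_seq=0 A_ack=814 B_seq=814 B_ack=0
After event 6: A_seq=0 A_ack=846 B_seq=846 B_ack=0
After event 7: A_seq=0 A_ack=946 B_seq=946 B_ack=0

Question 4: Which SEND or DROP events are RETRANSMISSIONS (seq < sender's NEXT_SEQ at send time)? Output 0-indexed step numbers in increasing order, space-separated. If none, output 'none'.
Answer: 4

Derivation:
Step 0: SEND seq=200 -> fresh
Step 1: SEND seq=268 -> fresh
Step 2: DROP seq=360 -> fresh
Step 3: SEND seq=531 -> fresh
Step 4: SEND seq=360 -> retransmit
Step 5: SEND seq=712 -> fresh
Step 6: SEND seq=814 -> fresh
Step 7: SEND seq=846 -> fresh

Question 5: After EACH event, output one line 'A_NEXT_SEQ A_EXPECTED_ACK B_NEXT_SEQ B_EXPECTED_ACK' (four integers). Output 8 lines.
0 268 268 0
0 360 360 0
0 360 531 0
0 360 712 0
0 712 712 0
0 814 814 0
0 846 846 0
0 946 946 0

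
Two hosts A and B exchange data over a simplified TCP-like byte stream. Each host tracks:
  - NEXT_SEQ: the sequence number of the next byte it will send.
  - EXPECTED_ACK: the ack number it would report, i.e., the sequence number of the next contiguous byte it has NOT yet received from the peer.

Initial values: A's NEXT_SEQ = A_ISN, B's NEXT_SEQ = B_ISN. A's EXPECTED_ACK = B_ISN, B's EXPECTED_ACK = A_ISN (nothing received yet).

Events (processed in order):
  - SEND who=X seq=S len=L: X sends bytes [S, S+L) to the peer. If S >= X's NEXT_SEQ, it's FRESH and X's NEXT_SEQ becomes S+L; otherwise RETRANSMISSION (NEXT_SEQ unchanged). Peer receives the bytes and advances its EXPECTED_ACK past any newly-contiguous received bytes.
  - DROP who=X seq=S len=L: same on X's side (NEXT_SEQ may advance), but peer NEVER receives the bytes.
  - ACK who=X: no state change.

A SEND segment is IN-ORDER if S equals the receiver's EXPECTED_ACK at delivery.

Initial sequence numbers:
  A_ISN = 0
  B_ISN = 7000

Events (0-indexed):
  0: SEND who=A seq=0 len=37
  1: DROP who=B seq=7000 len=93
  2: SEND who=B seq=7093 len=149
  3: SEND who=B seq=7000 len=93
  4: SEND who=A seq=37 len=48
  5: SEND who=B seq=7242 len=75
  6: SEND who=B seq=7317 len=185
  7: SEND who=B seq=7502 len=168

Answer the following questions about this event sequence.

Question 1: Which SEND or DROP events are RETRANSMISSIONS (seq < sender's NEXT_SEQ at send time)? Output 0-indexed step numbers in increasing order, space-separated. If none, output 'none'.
Step 0: SEND seq=0 -> fresh
Step 1: DROP seq=7000 -> fresh
Step 2: SEND seq=7093 -> fresh
Step 3: SEND seq=7000 -> retransmit
Step 4: SEND seq=37 -> fresh
Step 5: SEND seq=7242 -> fresh
Step 6: SEND seq=7317 -> fresh
Step 7: SEND seq=7502 -> fresh

Answer: 3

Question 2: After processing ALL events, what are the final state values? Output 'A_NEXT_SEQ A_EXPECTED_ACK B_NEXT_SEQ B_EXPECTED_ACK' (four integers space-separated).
After event 0: A_seq=37 A_ack=7000 B_seq=7000 B_ack=37
After event 1: A_seq=37 A_ack=7000 B_seq=7093 B_ack=37
After event 2: A_seq=37 A_ack=7000 B_seq=7242 B_ack=37
After event 3: A_seq=37 A_ack=7242 B_seq=7242 B_ack=37
After event 4: A_seq=85 A_ack=7242 B_seq=7242 B_ack=85
After event 5: A_seq=85 A_ack=7317 B_seq=7317 B_ack=85
After event 6: A_seq=85 A_ack=7502 B_seq=7502 B_ack=85
After event 7: A_seq=85 A_ack=7670 B_seq=7670 B_ack=85

Answer: 85 7670 7670 85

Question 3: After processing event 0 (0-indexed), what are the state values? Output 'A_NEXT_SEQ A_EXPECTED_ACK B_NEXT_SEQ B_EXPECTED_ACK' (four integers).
After event 0: A_seq=37 A_ack=7000 B_seq=7000 B_ack=37

37 7000 7000 37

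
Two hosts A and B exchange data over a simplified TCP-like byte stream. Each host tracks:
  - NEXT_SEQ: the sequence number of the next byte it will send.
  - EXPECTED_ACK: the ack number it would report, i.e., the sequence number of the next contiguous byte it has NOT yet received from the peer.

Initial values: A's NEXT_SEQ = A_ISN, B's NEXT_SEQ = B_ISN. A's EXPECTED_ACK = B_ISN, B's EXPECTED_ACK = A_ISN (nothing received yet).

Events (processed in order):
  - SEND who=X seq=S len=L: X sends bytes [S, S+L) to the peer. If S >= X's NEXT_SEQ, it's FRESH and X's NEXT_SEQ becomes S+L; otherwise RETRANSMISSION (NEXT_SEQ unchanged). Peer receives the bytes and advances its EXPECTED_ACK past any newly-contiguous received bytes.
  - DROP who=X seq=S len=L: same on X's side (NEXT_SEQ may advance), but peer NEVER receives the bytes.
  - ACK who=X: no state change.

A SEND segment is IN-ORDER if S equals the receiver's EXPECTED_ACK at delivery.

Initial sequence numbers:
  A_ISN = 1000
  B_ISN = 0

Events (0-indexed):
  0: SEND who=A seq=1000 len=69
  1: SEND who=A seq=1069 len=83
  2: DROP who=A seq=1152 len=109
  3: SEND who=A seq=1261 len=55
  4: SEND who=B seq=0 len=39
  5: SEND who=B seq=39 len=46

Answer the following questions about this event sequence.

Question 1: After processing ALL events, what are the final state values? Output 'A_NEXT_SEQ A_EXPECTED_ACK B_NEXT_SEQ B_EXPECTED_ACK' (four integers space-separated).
After event 0: A_seq=1069 A_ack=0 B_seq=0 B_ack=1069
After event 1: A_seq=1152 A_ack=0 B_seq=0 B_ack=1152
After event 2: A_seq=1261 A_ack=0 B_seq=0 B_ack=1152
After event 3: A_seq=1316 A_ack=0 B_seq=0 B_ack=1152
After event 4: A_seq=1316 A_ack=39 B_seq=39 B_ack=1152
After event 5: A_seq=1316 A_ack=85 B_seq=85 B_ack=1152

Answer: 1316 85 85 1152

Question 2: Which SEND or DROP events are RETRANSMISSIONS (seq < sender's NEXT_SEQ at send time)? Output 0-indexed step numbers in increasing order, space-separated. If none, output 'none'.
Step 0: SEND seq=1000 -> fresh
Step 1: SEND seq=1069 -> fresh
Step 2: DROP seq=1152 -> fresh
Step 3: SEND seq=1261 -> fresh
Step 4: SEND seq=0 -> fresh
Step 5: SEND seq=39 -> fresh

Answer: none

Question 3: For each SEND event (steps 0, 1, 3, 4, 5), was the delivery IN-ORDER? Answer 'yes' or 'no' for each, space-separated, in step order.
Step 0: SEND seq=1000 -> in-order
Step 1: SEND seq=1069 -> in-order
Step 3: SEND seq=1261 -> out-of-order
Step 4: SEND seq=0 -> in-order
Step 5: SEND seq=39 -> in-order

Answer: yes yes no yes yes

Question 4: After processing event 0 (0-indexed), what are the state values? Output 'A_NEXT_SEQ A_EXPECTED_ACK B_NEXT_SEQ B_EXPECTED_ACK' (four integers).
After event 0: A_seq=1069 A_ack=0 B_seq=0 B_ack=1069

1069 0 0 1069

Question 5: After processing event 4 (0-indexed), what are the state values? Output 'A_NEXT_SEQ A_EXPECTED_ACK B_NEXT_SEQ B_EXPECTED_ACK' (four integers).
After event 0: A_seq=1069 A_ack=0 B_seq=0 B_ack=1069
After event 1: A_seq=1152 A_ack=0 B_seq=0 B_ack=1152
After event 2: A_seq=1261 A_ack=0 B_seq=0 B_ack=1152
After event 3: A_seq=1316 A_ack=0 B_seq=0 B_ack=1152
After event 4: A_seq=1316 A_ack=39 B_seq=39 B_ack=1152

1316 39 39 1152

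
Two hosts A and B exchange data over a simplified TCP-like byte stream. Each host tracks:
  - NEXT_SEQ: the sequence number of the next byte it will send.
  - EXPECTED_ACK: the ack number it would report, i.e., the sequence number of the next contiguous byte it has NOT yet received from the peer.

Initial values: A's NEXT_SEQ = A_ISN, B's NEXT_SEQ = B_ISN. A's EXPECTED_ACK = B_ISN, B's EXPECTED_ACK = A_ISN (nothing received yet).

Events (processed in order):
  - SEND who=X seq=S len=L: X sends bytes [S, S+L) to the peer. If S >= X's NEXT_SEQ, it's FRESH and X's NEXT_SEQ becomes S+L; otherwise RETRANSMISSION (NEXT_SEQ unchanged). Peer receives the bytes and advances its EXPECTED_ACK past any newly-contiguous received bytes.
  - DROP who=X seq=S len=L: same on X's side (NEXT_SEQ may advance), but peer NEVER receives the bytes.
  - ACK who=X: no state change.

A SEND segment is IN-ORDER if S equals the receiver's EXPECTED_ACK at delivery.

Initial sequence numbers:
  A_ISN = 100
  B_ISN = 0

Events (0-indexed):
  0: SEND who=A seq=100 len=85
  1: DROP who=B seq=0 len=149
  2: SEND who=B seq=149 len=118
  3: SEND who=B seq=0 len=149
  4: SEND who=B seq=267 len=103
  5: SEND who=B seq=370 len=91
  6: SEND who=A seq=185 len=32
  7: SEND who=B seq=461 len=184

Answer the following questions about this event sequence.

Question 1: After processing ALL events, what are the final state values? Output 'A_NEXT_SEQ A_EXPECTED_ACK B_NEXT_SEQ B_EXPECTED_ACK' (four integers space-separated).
Answer: 217 645 645 217

Derivation:
After event 0: A_seq=185 A_ack=0 B_seq=0 B_ack=185
After event 1: A_seq=185 A_ack=0 B_seq=149 B_ack=185
After event 2: A_seq=185 A_ack=0 B_seq=267 B_ack=185
After event 3: A_seq=185 A_ack=267 B_seq=267 B_ack=185
After event 4: A_seq=185 A_ack=370 B_seq=370 B_ack=185
After event 5: A_seq=185 A_ack=461 B_seq=461 B_ack=185
After event 6: A_seq=217 A_ack=461 B_seq=461 B_ack=217
After event 7: A_seq=217 A_ack=645 B_seq=645 B_ack=217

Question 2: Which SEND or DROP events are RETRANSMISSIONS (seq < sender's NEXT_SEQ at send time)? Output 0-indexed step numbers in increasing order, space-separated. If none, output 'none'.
Answer: 3

Derivation:
Step 0: SEND seq=100 -> fresh
Step 1: DROP seq=0 -> fresh
Step 2: SEND seq=149 -> fresh
Step 3: SEND seq=0 -> retransmit
Step 4: SEND seq=267 -> fresh
Step 5: SEND seq=370 -> fresh
Step 6: SEND seq=185 -> fresh
Step 7: SEND seq=461 -> fresh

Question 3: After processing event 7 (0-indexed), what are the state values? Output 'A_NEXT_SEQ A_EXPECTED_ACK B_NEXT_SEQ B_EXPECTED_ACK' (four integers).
After event 0: A_seq=185 A_ack=0 B_seq=0 B_ack=185
After event 1: A_seq=185 A_ack=0 B_seq=149 B_ack=185
After event 2: A_seq=185 A_ack=0 B_seq=267 B_ack=185
After event 3: A_seq=185 A_ack=267 B_seq=267 B_ack=185
After event 4: A_seq=185 A_ack=370 B_seq=370 B_ack=185
After event 5: A_seq=185 A_ack=461 B_seq=461 B_ack=185
After event 6: A_seq=217 A_ack=461 B_seq=461 B_ack=217
After event 7: A_seq=217 A_ack=645 B_seq=645 B_ack=217

217 645 645 217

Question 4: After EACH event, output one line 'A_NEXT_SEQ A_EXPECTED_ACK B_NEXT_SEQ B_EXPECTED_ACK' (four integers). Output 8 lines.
185 0 0 185
185 0 149 185
185 0 267 185
185 267 267 185
185 370 370 185
185 461 461 185
217 461 461 217
217 645 645 217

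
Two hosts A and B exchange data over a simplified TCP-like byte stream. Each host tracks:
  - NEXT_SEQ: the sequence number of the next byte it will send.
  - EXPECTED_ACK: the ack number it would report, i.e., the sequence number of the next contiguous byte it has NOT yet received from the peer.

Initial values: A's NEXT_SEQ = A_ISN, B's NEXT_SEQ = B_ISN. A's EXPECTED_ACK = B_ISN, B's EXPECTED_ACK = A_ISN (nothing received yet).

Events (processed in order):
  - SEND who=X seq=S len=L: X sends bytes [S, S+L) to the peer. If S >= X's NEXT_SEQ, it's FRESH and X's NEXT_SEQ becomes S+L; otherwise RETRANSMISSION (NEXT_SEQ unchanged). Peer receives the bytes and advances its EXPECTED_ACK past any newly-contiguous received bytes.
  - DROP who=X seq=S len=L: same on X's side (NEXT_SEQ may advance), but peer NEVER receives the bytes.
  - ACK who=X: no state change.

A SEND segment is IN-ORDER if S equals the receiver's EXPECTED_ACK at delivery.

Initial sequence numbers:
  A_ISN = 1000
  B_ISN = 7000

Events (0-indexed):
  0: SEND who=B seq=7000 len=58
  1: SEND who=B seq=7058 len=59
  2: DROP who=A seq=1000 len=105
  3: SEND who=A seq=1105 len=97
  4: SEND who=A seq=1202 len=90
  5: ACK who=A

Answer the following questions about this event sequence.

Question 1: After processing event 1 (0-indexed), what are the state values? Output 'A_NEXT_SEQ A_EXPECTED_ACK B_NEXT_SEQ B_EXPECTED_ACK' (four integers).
After event 0: A_seq=1000 A_ack=7058 B_seq=7058 B_ack=1000
After event 1: A_seq=1000 A_ack=7117 B_seq=7117 B_ack=1000

1000 7117 7117 1000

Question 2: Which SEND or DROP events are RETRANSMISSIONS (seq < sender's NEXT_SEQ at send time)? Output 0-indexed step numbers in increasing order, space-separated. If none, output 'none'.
Answer: none

Derivation:
Step 0: SEND seq=7000 -> fresh
Step 1: SEND seq=7058 -> fresh
Step 2: DROP seq=1000 -> fresh
Step 3: SEND seq=1105 -> fresh
Step 4: SEND seq=1202 -> fresh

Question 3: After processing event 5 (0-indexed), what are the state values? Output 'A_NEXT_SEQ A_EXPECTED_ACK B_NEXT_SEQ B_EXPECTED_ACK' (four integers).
After event 0: A_seq=1000 A_ack=7058 B_seq=7058 B_ack=1000
After event 1: A_seq=1000 A_ack=7117 B_seq=7117 B_ack=1000
After event 2: A_seq=1105 A_ack=7117 B_seq=7117 B_ack=1000
After event 3: A_seq=1202 A_ack=7117 B_seq=7117 B_ack=1000
After event 4: A_seq=1292 A_ack=7117 B_seq=7117 B_ack=1000
After event 5: A_seq=1292 A_ack=7117 B_seq=7117 B_ack=1000

1292 7117 7117 1000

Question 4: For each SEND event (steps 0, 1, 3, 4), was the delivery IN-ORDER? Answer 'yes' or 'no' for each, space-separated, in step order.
Step 0: SEND seq=7000 -> in-order
Step 1: SEND seq=7058 -> in-order
Step 3: SEND seq=1105 -> out-of-order
Step 4: SEND seq=1202 -> out-of-order

Answer: yes yes no no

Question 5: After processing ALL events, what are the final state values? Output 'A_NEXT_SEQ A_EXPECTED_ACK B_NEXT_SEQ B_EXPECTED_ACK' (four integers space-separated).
Answer: 1292 7117 7117 1000

Derivation:
After event 0: A_seq=1000 A_ack=7058 B_seq=7058 B_ack=1000
After event 1: A_seq=1000 A_ack=7117 B_seq=7117 B_ack=1000
After event 2: A_seq=1105 A_ack=7117 B_seq=7117 B_ack=1000
After event 3: A_seq=1202 A_ack=7117 B_seq=7117 B_ack=1000
After event 4: A_seq=1292 A_ack=7117 B_seq=7117 B_ack=1000
After event 5: A_seq=1292 A_ack=7117 B_seq=7117 B_ack=1000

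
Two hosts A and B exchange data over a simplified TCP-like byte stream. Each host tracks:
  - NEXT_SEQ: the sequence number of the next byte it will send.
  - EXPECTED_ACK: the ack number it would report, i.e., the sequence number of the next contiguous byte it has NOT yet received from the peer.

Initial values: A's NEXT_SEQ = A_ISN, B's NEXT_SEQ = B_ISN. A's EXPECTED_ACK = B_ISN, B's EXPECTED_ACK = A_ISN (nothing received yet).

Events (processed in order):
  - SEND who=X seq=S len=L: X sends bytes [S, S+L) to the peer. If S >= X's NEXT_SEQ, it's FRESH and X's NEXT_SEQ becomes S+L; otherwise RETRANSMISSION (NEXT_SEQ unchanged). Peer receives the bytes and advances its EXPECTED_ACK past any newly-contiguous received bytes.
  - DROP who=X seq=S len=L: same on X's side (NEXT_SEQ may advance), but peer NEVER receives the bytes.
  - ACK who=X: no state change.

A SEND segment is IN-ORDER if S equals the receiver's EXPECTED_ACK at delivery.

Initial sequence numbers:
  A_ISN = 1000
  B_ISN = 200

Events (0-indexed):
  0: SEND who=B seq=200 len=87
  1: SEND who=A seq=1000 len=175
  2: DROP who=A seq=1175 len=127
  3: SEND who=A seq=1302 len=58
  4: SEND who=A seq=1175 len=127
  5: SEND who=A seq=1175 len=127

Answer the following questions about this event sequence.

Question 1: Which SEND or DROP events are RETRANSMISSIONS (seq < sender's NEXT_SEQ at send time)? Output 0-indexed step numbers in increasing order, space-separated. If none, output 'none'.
Answer: 4 5

Derivation:
Step 0: SEND seq=200 -> fresh
Step 1: SEND seq=1000 -> fresh
Step 2: DROP seq=1175 -> fresh
Step 3: SEND seq=1302 -> fresh
Step 4: SEND seq=1175 -> retransmit
Step 5: SEND seq=1175 -> retransmit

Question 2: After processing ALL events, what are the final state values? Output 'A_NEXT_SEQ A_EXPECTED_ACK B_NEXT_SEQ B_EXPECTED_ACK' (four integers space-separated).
Answer: 1360 287 287 1360

Derivation:
After event 0: A_seq=1000 A_ack=287 B_seq=287 B_ack=1000
After event 1: A_seq=1175 A_ack=287 B_seq=287 B_ack=1175
After event 2: A_seq=1302 A_ack=287 B_seq=287 B_ack=1175
After event 3: A_seq=1360 A_ack=287 B_seq=287 B_ack=1175
After event 4: A_seq=1360 A_ack=287 B_seq=287 B_ack=1360
After event 5: A_seq=1360 A_ack=287 B_seq=287 B_ack=1360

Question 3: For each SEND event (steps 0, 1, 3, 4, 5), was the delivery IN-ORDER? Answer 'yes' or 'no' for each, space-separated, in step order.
Step 0: SEND seq=200 -> in-order
Step 1: SEND seq=1000 -> in-order
Step 3: SEND seq=1302 -> out-of-order
Step 4: SEND seq=1175 -> in-order
Step 5: SEND seq=1175 -> out-of-order

Answer: yes yes no yes no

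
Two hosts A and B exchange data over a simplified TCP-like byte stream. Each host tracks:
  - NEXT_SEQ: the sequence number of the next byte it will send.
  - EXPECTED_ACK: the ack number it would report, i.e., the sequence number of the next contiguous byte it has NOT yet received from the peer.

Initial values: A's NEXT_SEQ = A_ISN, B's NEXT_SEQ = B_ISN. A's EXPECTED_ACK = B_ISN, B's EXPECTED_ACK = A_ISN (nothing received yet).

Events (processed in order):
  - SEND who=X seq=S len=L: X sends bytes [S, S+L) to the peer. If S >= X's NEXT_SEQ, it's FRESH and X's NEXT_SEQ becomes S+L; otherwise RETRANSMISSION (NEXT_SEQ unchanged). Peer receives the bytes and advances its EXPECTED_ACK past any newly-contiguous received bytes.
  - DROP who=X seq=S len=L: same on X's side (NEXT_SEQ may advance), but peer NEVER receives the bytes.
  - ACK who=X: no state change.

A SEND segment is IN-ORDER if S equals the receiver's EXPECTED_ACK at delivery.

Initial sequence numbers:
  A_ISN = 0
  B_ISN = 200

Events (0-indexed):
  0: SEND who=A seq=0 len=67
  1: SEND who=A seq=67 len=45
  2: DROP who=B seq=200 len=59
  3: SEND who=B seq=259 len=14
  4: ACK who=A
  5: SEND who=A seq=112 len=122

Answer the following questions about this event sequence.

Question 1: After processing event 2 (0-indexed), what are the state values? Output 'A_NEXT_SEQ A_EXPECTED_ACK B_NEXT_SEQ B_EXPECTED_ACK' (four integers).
After event 0: A_seq=67 A_ack=200 B_seq=200 B_ack=67
After event 1: A_seq=112 A_ack=200 B_seq=200 B_ack=112
After event 2: A_seq=112 A_ack=200 B_seq=259 B_ack=112

112 200 259 112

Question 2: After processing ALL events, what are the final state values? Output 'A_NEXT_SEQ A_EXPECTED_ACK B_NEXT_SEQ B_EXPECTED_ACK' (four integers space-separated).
Answer: 234 200 273 234

Derivation:
After event 0: A_seq=67 A_ack=200 B_seq=200 B_ack=67
After event 1: A_seq=112 A_ack=200 B_seq=200 B_ack=112
After event 2: A_seq=112 A_ack=200 B_seq=259 B_ack=112
After event 3: A_seq=112 A_ack=200 B_seq=273 B_ack=112
After event 4: A_seq=112 A_ack=200 B_seq=273 B_ack=112
After event 5: A_seq=234 A_ack=200 B_seq=273 B_ack=234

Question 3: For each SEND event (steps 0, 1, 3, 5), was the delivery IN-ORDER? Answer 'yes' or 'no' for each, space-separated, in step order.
Step 0: SEND seq=0 -> in-order
Step 1: SEND seq=67 -> in-order
Step 3: SEND seq=259 -> out-of-order
Step 5: SEND seq=112 -> in-order

Answer: yes yes no yes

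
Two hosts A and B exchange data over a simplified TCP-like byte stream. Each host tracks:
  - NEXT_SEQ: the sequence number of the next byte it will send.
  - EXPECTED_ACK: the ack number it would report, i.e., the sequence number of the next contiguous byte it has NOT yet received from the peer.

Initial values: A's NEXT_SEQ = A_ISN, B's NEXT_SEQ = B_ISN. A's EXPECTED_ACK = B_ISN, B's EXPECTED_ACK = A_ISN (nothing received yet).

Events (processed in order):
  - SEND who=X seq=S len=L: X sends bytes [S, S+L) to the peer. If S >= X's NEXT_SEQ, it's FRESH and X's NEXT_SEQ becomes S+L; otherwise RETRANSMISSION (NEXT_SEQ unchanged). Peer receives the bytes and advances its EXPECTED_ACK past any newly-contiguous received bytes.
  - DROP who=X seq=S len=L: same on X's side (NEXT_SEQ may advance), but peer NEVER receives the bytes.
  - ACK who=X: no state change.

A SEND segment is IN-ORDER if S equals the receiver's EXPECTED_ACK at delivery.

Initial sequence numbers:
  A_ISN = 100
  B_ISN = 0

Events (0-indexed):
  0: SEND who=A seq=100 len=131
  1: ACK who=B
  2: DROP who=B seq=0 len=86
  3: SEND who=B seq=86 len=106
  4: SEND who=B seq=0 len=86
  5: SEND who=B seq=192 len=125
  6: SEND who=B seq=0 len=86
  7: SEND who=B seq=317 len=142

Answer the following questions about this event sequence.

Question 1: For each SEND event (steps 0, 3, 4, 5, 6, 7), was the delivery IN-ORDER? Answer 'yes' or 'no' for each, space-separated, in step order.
Answer: yes no yes yes no yes

Derivation:
Step 0: SEND seq=100 -> in-order
Step 3: SEND seq=86 -> out-of-order
Step 4: SEND seq=0 -> in-order
Step 5: SEND seq=192 -> in-order
Step 6: SEND seq=0 -> out-of-order
Step 7: SEND seq=317 -> in-order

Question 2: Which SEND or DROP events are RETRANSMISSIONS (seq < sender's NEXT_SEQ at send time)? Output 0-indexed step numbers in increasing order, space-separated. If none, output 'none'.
Step 0: SEND seq=100 -> fresh
Step 2: DROP seq=0 -> fresh
Step 3: SEND seq=86 -> fresh
Step 4: SEND seq=0 -> retransmit
Step 5: SEND seq=192 -> fresh
Step 6: SEND seq=0 -> retransmit
Step 7: SEND seq=317 -> fresh

Answer: 4 6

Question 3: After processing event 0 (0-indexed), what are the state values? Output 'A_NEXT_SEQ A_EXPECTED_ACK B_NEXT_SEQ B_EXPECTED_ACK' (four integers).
After event 0: A_seq=231 A_ack=0 B_seq=0 B_ack=231

231 0 0 231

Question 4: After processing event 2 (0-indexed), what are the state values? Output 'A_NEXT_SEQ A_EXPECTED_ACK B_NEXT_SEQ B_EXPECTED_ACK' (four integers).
After event 0: A_seq=231 A_ack=0 B_seq=0 B_ack=231
After event 1: A_seq=231 A_ack=0 B_seq=0 B_ack=231
After event 2: A_seq=231 A_ack=0 B_seq=86 B_ack=231

231 0 86 231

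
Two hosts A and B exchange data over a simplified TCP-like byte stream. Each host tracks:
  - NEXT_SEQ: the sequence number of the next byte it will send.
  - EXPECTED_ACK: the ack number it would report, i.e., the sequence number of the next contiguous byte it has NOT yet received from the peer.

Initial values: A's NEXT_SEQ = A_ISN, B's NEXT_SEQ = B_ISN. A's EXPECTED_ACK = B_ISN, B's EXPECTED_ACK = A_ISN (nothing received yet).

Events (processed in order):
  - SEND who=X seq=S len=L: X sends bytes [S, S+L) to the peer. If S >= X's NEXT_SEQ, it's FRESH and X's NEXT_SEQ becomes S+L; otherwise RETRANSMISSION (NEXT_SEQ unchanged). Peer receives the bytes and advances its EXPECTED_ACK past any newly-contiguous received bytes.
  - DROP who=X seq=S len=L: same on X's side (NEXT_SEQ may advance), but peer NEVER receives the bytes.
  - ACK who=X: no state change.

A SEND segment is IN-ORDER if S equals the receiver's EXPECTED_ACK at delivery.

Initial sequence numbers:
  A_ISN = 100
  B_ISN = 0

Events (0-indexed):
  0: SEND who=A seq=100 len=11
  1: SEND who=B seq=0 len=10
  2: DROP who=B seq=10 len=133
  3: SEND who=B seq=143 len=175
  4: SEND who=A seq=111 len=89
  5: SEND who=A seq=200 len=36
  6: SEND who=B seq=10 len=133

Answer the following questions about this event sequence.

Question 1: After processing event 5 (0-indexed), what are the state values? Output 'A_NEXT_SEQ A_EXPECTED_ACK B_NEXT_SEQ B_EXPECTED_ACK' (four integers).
After event 0: A_seq=111 A_ack=0 B_seq=0 B_ack=111
After event 1: A_seq=111 A_ack=10 B_seq=10 B_ack=111
After event 2: A_seq=111 A_ack=10 B_seq=143 B_ack=111
After event 3: A_seq=111 A_ack=10 B_seq=318 B_ack=111
After event 4: A_seq=200 A_ack=10 B_seq=318 B_ack=200
After event 5: A_seq=236 A_ack=10 B_seq=318 B_ack=236

236 10 318 236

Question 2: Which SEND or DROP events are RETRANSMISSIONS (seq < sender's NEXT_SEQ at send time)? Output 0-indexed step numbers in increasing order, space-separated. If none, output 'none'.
Step 0: SEND seq=100 -> fresh
Step 1: SEND seq=0 -> fresh
Step 2: DROP seq=10 -> fresh
Step 3: SEND seq=143 -> fresh
Step 4: SEND seq=111 -> fresh
Step 5: SEND seq=200 -> fresh
Step 6: SEND seq=10 -> retransmit

Answer: 6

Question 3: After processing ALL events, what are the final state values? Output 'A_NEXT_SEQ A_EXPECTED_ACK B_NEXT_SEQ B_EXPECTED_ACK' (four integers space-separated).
After event 0: A_seq=111 A_ack=0 B_seq=0 B_ack=111
After event 1: A_seq=111 A_ack=10 B_seq=10 B_ack=111
After event 2: A_seq=111 A_ack=10 B_seq=143 B_ack=111
After event 3: A_seq=111 A_ack=10 B_seq=318 B_ack=111
After event 4: A_seq=200 A_ack=10 B_seq=318 B_ack=200
After event 5: A_seq=236 A_ack=10 B_seq=318 B_ack=236
After event 6: A_seq=236 A_ack=318 B_seq=318 B_ack=236

Answer: 236 318 318 236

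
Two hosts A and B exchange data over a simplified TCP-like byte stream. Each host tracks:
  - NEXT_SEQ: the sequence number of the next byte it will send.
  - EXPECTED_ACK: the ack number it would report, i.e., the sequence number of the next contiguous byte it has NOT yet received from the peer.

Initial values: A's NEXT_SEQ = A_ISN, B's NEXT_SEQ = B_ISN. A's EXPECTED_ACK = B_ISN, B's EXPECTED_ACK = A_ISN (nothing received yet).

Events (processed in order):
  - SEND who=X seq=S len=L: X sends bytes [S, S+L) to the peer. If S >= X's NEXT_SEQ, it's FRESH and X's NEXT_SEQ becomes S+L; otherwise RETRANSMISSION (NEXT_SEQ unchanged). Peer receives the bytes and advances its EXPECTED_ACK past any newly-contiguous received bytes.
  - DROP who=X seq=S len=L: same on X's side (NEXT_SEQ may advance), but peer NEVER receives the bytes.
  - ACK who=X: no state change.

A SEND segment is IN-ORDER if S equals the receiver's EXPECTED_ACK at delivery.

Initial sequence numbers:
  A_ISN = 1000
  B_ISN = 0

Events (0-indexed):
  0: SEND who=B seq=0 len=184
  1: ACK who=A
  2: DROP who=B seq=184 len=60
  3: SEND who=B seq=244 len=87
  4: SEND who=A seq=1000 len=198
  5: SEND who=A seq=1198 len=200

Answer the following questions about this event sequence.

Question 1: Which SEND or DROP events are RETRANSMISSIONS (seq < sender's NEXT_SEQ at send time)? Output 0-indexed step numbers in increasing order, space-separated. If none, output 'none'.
Answer: none

Derivation:
Step 0: SEND seq=0 -> fresh
Step 2: DROP seq=184 -> fresh
Step 3: SEND seq=244 -> fresh
Step 4: SEND seq=1000 -> fresh
Step 5: SEND seq=1198 -> fresh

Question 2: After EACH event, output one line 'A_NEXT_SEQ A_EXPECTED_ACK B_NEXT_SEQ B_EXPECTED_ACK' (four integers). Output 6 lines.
1000 184 184 1000
1000 184 184 1000
1000 184 244 1000
1000 184 331 1000
1198 184 331 1198
1398 184 331 1398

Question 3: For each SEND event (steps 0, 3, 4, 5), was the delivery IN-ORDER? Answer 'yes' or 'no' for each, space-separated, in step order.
Step 0: SEND seq=0 -> in-order
Step 3: SEND seq=244 -> out-of-order
Step 4: SEND seq=1000 -> in-order
Step 5: SEND seq=1198 -> in-order

Answer: yes no yes yes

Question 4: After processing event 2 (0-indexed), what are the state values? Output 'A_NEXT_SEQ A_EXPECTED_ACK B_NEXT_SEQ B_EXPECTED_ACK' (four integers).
After event 0: A_seq=1000 A_ack=184 B_seq=184 B_ack=1000
After event 1: A_seq=1000 A_ack=184 B_seq=184 B_ack=1000
After event 2: A_seq=1000 A_ack=184 B_seq=244 B_ack=1000

1000 184 244 1000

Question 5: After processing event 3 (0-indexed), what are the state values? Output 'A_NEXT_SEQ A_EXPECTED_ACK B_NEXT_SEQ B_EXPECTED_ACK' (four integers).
After event 0: A_seq=1000 A_ack=184 B_seq=184 B_ack=1000
After event 1: A_seq=1000 A_ack=184 B_seq=184 B_ack=1000
After event 2: A_seq=1000 A_ack=184 B_seq=244 B_ack=1000
After event 3: A_seq=1000 A_ack=184 B_seq=331 B_ack=1000

1000 184 331 1000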